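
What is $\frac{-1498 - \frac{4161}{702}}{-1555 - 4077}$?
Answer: $\frac{351919}{1317888} \approx 0.26703$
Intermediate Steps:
$\frac{-1498 - \frac{4161}{702}}{-1555 - 4077} = \frac{-1498 - \frac{1387}{234}}{-5632} = \left(-1498 - \frac{1387}{234}\right) \left(- \frac{1}{5632}\right) = \left(- \frac{351919}{234}\right) \left(- \frac{1}{5632}\right) = \frac{351919}{1317888}$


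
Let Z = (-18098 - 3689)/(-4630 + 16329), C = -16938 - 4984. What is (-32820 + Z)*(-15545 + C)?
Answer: 14386689824589/11699 ≈ 1.2297e+9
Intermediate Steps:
C = -21922
Z = -21787/11699 ≈ -1.8623
(-32820 + Z)*(-15545 + C) = (-32820 - 21787/11699)*(-15545 - 21922) = -383982967/11699*(-37467) = 14386689824589/11699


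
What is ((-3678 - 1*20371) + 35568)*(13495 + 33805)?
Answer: 544848700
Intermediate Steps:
((-3678 - 1*20371) + 35568)*(13495 + 33805) = ((-3678 - 20371) + 35568)*47300 = (-24049 + 35568)*47300 = 11519*47300 = 544848700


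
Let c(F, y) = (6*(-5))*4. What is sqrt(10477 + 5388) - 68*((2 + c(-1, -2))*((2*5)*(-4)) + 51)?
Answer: -324428 + sqrt(15865) ≈ -3.2430e+5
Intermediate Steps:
c(F, y) = -120 (c(F, y) = -30*4 = -120)
sqrt(10477 + 5388) - 68*((2 + c(-1, -2))*((2*5)*(-4)) + 51) = sqrt(10477 + 5388) - 68*((2 - 120)*((2*5)*(-4)) + 51) = sqrt(15865) - 68*(-1180*(-4) + 51) = sqrt(15865) - 68*(-118*(-40) + 51) = sqrt(15865) - 68*(4720 + 51) = sqrt(15865) - 68*4771 = sqrt(15865) - 1*324428 = sqrt(15865) - 324428 = -324428 + sqrt(15865)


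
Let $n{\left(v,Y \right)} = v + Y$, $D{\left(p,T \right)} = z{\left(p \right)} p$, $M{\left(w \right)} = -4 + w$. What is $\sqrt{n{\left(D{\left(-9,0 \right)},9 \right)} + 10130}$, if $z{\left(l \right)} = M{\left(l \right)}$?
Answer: $4 \sqrt{641} \approx 101.27$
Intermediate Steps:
$z{\left(l \right)} = -4 + l$
$D{\left(p,T \right)} = p \left(-4 + p\right)$ ($D{\left(p,T \right)} = \left(-4 + p\right) p = p \left(-4 + p\right)$)
$n{\left(v,Y \right)} = Y + v$
$\sqrt{n{\left(D{\left(-9,0 \right)},9 \right)} + 10130} = \sqrt{\left(9 - 9 \left(-4 - 9\right)\right) + 10130} = \sqrt{\left(9 - -117\right) + 10130} = \sqrt{\left(9 + 117\right) + 10130} = \sqrt{126 + 10130} = \sqrt{10256} = 4 \sqrt{641}$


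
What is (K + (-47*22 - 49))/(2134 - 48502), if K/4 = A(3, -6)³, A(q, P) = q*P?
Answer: 8137/15456 ≈ 0.52646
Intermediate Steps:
A(q, P) = P*q
K = -23328 (K = 4*(-6*3)³ = 4*(-18)³ = 4*(-5832) = -23328)
(K + (-47*22 - 49))/(2134 - 48502) = (-23328 + (-47*22 - 49))/(2134 - 48502) = (-23328 + (-1034 - 49))/(-46368) = (-23328 - 1083)*(-1/46368) = -24411*(-1/46368) = 8137/15456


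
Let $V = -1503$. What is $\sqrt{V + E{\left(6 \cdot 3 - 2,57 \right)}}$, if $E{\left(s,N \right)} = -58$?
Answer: $i \sqrt{1561} \approx 39.51 i$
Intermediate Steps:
$\sqrt{V + E{\left(6 \cdot 3 - 2,57 \right)}} = \sqrt{-1503 - 58} = \sqrt{-1561} = i \sqrt{1561}$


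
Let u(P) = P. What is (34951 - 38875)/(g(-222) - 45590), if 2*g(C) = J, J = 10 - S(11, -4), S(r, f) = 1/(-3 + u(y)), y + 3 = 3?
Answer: 23544/273509 ≈ 0.086081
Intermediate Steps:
y = 0 (y = -3 + 3 = 0)
S(r, f) = -⅓ (S(r, f) = 1/(-3 + 0) = 1/(-3) = -⅓)
J = 31/3 (J = 10 - 1*(-⅓) = 10 + ⅓ = 31/3 ≈ 10.333)
g(C) = 31/6 (g(C) = (½)*(31/3) = 31/6)
(34951 - 38875)/(g(-222) - 45590) = (34951 - 38875)/(31/6 - 45590) = -3924/(-273509/6) = -3924*(-6/273509) = 23544/273509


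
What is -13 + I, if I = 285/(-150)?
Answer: -149/10 ≈ -14.900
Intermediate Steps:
I = -19/10 (I = 285*(-1/150) = -19/10 ≈ -1.9000)
-13 + I = -13 - 19/10 = -149/10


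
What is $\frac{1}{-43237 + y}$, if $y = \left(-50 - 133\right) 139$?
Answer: $- \frac{1}{68674} \approx -1.4562 \cdot 10^{-5}$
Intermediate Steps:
$y = -25437$ ($y = \left(-183\right) 139 = -25437$)
$\frac{1}{-43237 + y} = \frac{1}{-43237 - 25437} = \frac{1}{-68674} = - \frac{1}{68674}$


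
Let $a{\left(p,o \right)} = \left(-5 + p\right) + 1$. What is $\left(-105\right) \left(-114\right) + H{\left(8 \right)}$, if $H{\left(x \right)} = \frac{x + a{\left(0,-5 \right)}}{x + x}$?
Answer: $\frac{47881}{4} \approx 11970.0$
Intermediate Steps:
$a{\left(p,o \right)} = -4 + p$
$H{\left(x \right)} = \frac{-4 + x}{2 x}$ ($H{\left(x \right)} = \frac{x + \left(-4 + 0\right)}{x + x} = \frac{x - 4}{2 x} = \left(-4 + x\right) \frac{1}{2 x} = \frac{-4 + x}{2 x}$)
$\left(-105\right) \left(-114\right) + H{\left(8 \right)} = \left(-105\right) \left(-114\right) + \frac{-4 + 8}{2 \cdot 8} = 11970 + \frac{1}{2} \cdot \frac{1}{8} \cdot 4 = 11970 + \frac{1}{4} = \frac{47881}{4}$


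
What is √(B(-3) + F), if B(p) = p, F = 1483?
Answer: 2*√370 ≈ 38.471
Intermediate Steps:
√(B(-3) + F) = √(-3 + 1483) = √1480 = 2*√370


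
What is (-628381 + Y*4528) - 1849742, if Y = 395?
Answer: -689563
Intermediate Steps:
(-628381 + Y*4528) - 1849742 = (-628381 + 395*4528) - 1849742 = (-628381 + 1788560) - 1849742 = 1160179 - 1849742 = -689563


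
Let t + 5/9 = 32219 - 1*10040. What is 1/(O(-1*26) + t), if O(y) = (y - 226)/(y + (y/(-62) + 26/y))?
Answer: 1854/41136413 ≈ 4.5070e-5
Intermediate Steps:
O(y) = (-226 + y)/(26/y + 61*y/62) (O(y) = (-226 + y)/(y + (y*(-1/62) + 26/y)) = (-226 + y)/(y + (-y/62 + 26/y)) = (-226 + y)/(y + (26/y - y/62)) = (-226 + y)/(26/y + 61*y/62))
t = 199606/9 (t = -5/9 + (32219 - 1*10040) = -5/9 + (32219 - 10040) = -5/9 + 22179 = 199606/9 ≈ 22178.)
1/(O(-1*26) + t) = 1/(62*(-1*26)*(-226 - 1*26)/(1612 + 61*(-1*26)²) + 199606/9) = 1/(62*(-26)*(-226 - 26)/(1612 + 61*(-26)²) + 199606/9) = 1/(62*(-26)*(-252)/(1612 + 61*676) + 199606/9) = 1/(62*(-26)*(-252)/(1612 + 41236) + 199606/9) = 1/(62*(-26)*(-252)/42848 + 199606/9) = 1/(62*(-26)*(1/42848)*(-252) + 199606/9) = 1/(1953/206 + 199606/9) = 1/(41136413/1854) = 1854/41136413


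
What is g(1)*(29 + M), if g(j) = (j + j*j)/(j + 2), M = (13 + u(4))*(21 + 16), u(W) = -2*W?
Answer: 428/3 ≈ 142.67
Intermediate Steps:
M = 185 (M = (13 - 2*4)*(21 + 16) = (13 - 8)*37 = 5*37 = 185)
g(j) = (j + j²)/(2 + j)
g(1)*(29 + M) = (1*(1 + 1)/(2 + 1))*(29 + 185) = (1*2/3)*214 = (1*(⅓)*2)*214 = (⅔)*214 = 428/3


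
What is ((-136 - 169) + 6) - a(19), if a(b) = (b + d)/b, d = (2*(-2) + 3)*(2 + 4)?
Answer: -5694/19 ≈ -299.68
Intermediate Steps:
d = -6 (d = (-4 + 3)*6 = -1*6 = -6)
a(b) = (-6 + b)/b (a(b) = (b - 6)/b = (-6 + b)/b)
((-136 - 169) + 6) - a(19) = ((-136 - 169) + 6) - (-6 + 19)/19 = (-305 + 6) - 13/19 = -299 - 1*13/19 = -299 - 13/19 = -5694/19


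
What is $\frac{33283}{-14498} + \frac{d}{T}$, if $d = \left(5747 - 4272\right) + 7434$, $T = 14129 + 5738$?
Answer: $- \frac{532070679}{288031766} \approx -1.8473$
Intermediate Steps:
$T = 19867$
$d = 8909$ ($d = 1475 + 7434 = 8909$)
$\frac{33283}{-14498} + \frac{d}{T} = \frac{33283}{-14498} + \frac{8909}{19867} = 33283 \left(- \frac{1}{14498}\right) + 8909 \cdot \frac{1}{19867} = - \frac{33283}{14498} + \frac{8909}{19867} = - \frac{532070679}{288031766}$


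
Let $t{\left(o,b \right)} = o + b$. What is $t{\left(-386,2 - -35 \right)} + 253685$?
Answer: $253336$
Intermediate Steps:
$t{\left(o,b \right)} = b + o$
$t{\left(-386,2 - -35 \right)} + 253685 = \left(\left(2 - -35\right) - 386\right) + 253685 = \left(\left(2 + 35\right) - 386\right) + 253685 = \left(37 - 386\right) + 253685 = -349 + 253685 = 253336$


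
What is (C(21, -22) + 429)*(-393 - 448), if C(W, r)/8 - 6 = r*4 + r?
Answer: 338923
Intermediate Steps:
C(W, r) = 48 + 40*r (C(W, r) = 48 + 8*(r*4 + r) = 48 + 8*(4*r + r) = 48 + 8*(5*r) = 48 + 40*r)
(C(21, -22) + 429)*(-393 - 448) = ((48 + 40*(-22)) + 429)*(-393 - 448) = ((48 - 880) + 429)*(-841) = (-832 + 429)*(-841) = -403*(-841) = 338923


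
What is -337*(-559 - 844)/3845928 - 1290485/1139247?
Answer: -24177398261/23942414952 ≈ -1.0098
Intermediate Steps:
-337*(-559 - 844)/3845928 - 1290485/1139247 = -337*(-1403)*(1/3845928) - 1290485*1/1139247 = 472811*(1/3845928) - 1290485/1139247 = 7751/63048 - 1290485/1139247 = -24177398261/23942414952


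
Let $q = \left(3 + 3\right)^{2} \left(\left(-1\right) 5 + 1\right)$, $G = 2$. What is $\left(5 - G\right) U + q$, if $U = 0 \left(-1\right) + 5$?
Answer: $-129$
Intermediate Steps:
$q = -144$ ($q = 6^{2} \left(-5 + 1\right) = 36 \left(-4\right) = -144$)
$U = 5$ ($U = 0 + 5 = 5$)
$\left(5 - G\right) U + q = \left(5 - 2\right) 5 - 144 = 3 \cdot 5 - 144 = 15 - 144 = -129$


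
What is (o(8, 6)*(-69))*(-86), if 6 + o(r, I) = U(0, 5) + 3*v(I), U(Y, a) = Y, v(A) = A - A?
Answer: -35604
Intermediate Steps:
v(A) = 0
o(r, I) = -6 (o(r, I) = -6 + (0 + 3*0) = -6 + (0 + 0) = -6 + 0 = -6)
(o(8, 6)*(-69))*(-86) = -6*(-69)*(-86) = 414*(-86) = -35604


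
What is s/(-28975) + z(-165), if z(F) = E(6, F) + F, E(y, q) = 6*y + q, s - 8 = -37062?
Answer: -8481596/28975 ≈ -292.72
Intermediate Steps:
s = -37054 (s = 8 - 37062 = -37054)
E(y, q) = q + 6*y
z(F) = 36 + 2*F (z(F) = (F + 6*6) + F = (F + 36) + F = (36 + F) + F = 36 + 2*F)
s/(-28975) + z(-165) = -37054/(-28975) + (36 + 2*(-165)) = -37054*(-1/28975) + (36 - 330) = 37054/28975 - 294 = -8481596/28975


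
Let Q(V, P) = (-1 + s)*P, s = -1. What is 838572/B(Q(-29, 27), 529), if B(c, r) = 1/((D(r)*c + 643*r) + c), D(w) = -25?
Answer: 286324539396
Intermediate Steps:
Q(V, P) = -2*P (Q(V, P) = (-1 - 1)*P = -2*P)
B(c, r) = 1/(-24*c + 643*r) (B(c, r) = 1/((-25*c + 643*r) + c) = 1/(-24*c + 643*r))
838572/B(Q(-29, 27), 529) = 838572/(1/(-(-48)*27 + 643*529)) = 838572/(1/(-24*(-54) + 340147)) = 838572/(1/(1296 + 340147)) = 838572/(1/341443) = 838572*341443 = 286324539396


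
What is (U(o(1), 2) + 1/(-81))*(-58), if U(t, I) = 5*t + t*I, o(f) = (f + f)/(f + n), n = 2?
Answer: -21866/81 ≈ -269.95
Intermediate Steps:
o(f) = 2*f/(2 + f) (o(f) = (f + f)/(f + 2) = (2*f)/(2 + f) = 2*f/(2 + f))
U(t, I) = 5*t + I*t
(U(o(1), 2) + 1/(-81))*(-58) = ((2*1/(2 + 1))*(5 + 2) + 1/(-81))*(-58) = ((2*1/3)*7 - 1/81)*(-58) = ((2*1*(⅓))*7 - 1/81)*(-58) = ((⅔)*7 - 1/81)*(-58) = (14/3 - 1/81)*(-58) = (377/81)*(-58) = -21866/81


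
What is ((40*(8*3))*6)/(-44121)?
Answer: -1920/14707 ≈ -0.13055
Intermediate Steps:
((40*(8*3))*6)/(-44121) = ((40*24)*6)*(-1/44121) = (960*6)*(-1/44121) = 5760*(-1/44121) = -1920/14707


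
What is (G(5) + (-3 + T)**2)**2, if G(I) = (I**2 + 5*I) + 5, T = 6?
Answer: 4096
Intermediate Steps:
G(I) = 5 + I**2 + 5*I
(G(5) + (-3 + T)**2)**2 = ((5 + 5**2 + 5*5) + (-3 + 6)**2)**2 = ((5 + 25 + 25) + 3**2)**2 = (55 + 9)**2 = 64**2 = 4096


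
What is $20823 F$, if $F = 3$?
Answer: $62469$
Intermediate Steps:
$20823 F = 20823 \cdot 3 = 62469$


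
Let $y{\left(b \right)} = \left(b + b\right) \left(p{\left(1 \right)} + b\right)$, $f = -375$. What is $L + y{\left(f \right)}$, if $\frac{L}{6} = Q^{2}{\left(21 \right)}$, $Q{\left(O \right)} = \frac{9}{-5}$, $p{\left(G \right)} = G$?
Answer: $\frac{7012986}{25} \approx 2.8052 \cdot 10^{5}$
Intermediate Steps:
$Q{\left(O \right)} = - \frac{9}{5}$ ($Q{\left(O \right)} = 9 \left(- \frac{1}{5}\right) = - \frac{9}{5}$)
$L = \frac{486}{25}$ ($L = 6 \left(- \frac{9}{5}\right)^{2} = 6 \cdot \frac{81}{25} = \frac{486}{25} \approx 19.44$)
$y{\left(b \right)} = 2 b \left(1 + b\right)$ ($y{\left(b \right)} = \left(b + b\right) \left(1 + b\right) = 2 b \left(1 + b\right)$)
$L + y{\left(f \right)} = \frac{486}{25} + 2 \left(-375\right) \left(1 - 375\right) = \frac{486}{25} + 2 \left(-375\right) \left(-374\right) = \frac{486}{25} + 280500 = \frac{7012986}{25}$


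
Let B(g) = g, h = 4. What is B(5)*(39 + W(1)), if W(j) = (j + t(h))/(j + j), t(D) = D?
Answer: 415/2 ≈ 207.50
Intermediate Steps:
W(j) = (4 + j)/(2*j) (W(j) = (j + 4)/(j + j) = (4 + j)/((2*j)) = (4 + j)*(1/(2*j)) = (4 + j)/(2*j))
B(5)*(39 + W(1)) = 5*(39 + (½)*(4 + 1)/1) = 5*(39 + (½)*1*5) = 5*(39 + 5/2) = 5*(83/2) = 415/2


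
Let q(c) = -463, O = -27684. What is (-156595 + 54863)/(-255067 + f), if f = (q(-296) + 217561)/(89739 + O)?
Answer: 100206020/251237549 ≈ 0.39885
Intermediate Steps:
f = 3446/985 (f = (-463 + 217561)/(89739 - 27684) = 217098/62055 = 217098*(1/62055) = 3446/985 ≈ 3.4985)
(-156595 + 54863)/(-255067 + f) = (-156595 + 54863)/(-255067 + 3446/985) = -101732/(-251237549/985) = -101732*(-985/251237549) = 100206020/251237549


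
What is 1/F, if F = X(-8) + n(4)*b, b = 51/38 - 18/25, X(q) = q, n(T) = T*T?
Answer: 475/928 ≈ 0.51185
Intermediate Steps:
n(T) = T**2
b = 591/950 (b = 51*(1/38) - 18*1/25 = 51/38 - 18/25 = 591/950 ≈ 0.62211)
F = 928/475 (F = -8 + 4**2*(591/950) = -8 + 16*(591/950) = -8 + 4728/475 = 928/475 ≈ 1.9537)
1/F = 1/(928/475) = 475/928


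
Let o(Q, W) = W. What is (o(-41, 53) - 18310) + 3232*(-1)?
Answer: -21489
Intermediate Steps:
(o(-41, 53) - 18310) + 3232*(-1) = (53 - 18310) + 3232*(-1) = -18257 - 3232 = -21489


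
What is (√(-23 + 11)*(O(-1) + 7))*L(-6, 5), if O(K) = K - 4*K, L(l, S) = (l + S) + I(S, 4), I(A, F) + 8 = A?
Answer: -80*I*√3 ≈ -138.56*I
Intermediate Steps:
I(A, F) = -8 + A
L(l, S) = -8 + l + 2*S (L(l, S) = (l + S) + (-8 + S) = (S + l) + (-8 + S) = -8 + l + 2*S)
O(K) = -3*K
(√(-23 + 11)*(O(-1) + 7))*L(-6, 5) = (√(-23 + 11)*(-3*(-1) + 7))*(-8 - 6 + 2*5) = (√(-12)*(3 + 7))*(-8 - 6 + 10) = ((2*I*√3)*10)*(-4) = (20*I*√3)*(-4) = -80*I*√3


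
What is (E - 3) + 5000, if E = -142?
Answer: 4855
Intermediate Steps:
(E - 3) + 5000 = (-142 - 3) + 5000 = -145 + 5000 = 4855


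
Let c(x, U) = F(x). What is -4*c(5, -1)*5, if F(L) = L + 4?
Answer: -180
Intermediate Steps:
F(L) = 4 + L
c(x, U) = 4 + x
-4*c(5, -1)*5 = -4*(4 + 5)*5 = -4*9*5 = -36*5 = -180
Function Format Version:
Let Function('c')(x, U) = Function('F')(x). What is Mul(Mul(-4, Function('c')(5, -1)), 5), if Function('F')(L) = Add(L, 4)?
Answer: -180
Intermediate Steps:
Function('F')(L) = Add(4, L)
Function('c')(x, U) = Add(4, x)
Mul(Mul(-4, Function('c')(5, -1)), 5) = Mul(Mul(-4, Add(4, 5)), 5) = Mul(Mul(-4, 9), 5) = Mul(-36, 5) = -180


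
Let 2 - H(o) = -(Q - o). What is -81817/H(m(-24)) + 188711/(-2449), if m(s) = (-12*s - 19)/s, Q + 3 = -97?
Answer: 4415790979/5101267 ≈ 865.63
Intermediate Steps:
Q = -100 (Q = -3 - 97 = -100)
m(s) = (-19 - 12*s)/s
H(o) = -98 - o (H(o) = 2 - (-1)*(-100 - o) = 2 - (100 + o) = 2 + (-100 - o) = -98 - o)
-81817/H(m(-24)) + 188711/(-2449) = -81817/(-98 - (-12 - 19/(-24))) + 188711/(-2449) = -81817/(-98 - (-12 - 19*(-1/24))) + 188711*(-1/2449) = -81817/(-98 - (-12 + 19/24)) - 188711/2449 = -81817/(-98 - 1*(-269/24)) - 188711/2449 = -81817/(-98 + 269/24) - 188711/2449 = -81817/(-2083/24) - 188711/2449 = -81817*(-24/2083) - 188711/2449 = 1963608/2083 - 188711/2449 = 4415790979/5101267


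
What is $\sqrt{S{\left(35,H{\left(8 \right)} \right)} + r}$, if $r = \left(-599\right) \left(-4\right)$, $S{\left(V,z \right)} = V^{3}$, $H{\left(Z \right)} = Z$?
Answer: $\sqrt{45271} \approx 212.77$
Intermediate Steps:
$r = 2396$
$\sqrt{S{\left(35,H{\left(8 \right)} \right)} + r} = \sqrt{35^{3} + 2396} = \sqrt{42875 + 2396} = \sqrt{45271}$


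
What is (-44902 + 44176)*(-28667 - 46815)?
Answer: 54799932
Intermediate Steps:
(-44902 + 44176)*(-28667 - 46815) = -726*(-75482) = 54799932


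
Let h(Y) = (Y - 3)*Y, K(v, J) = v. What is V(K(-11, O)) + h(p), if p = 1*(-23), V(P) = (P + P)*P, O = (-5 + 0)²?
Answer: 840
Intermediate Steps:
O = 25 (O = (-5)² = 25)
V(P) = 2*P² (V(P) = (2*P)*P = 2*P²)
p = -23
h(Y) = Y*(-3 + Y) (h(Y) = (-3 + Y)*Y = Y*(-3 + Y))
V(K(-11, O)) + h(p) = 2*(-11)² - 23*(-3 - 23) = 2*121 - 23*(-26) = 242 + 598 = 840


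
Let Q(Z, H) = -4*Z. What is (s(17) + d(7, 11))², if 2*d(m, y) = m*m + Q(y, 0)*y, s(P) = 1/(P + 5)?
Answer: 5721664/121 ≈ 47287.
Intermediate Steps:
s(P) = 1/(5 + P)
d(m, y) = m²/2 - 2*y² (d(m, y) = (m*m + (-4*y)*y)/2 = (m² - 4*y²)/2 = m²/2 - 2*y²)
(s(17) + d(7, 11))² = (1/(5 + 17) + ((½)*7² - 2*11²))² = (1/22 + ((½)*49 - 2*121))² = (1/22 + (49/2 - 242))² = (1/22 - 435/2)² = (-2392/11)² = 5721664/121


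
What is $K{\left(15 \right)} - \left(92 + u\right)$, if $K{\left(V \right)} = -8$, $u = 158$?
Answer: $-258$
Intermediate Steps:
$K{\left(15 \right)} - \left(92 + u\right) = -8 - 250 = -258$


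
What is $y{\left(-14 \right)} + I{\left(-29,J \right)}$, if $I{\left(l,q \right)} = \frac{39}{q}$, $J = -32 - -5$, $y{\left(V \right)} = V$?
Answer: $- \frac{139}{9} \approx -15.444$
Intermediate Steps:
$J = -27$ ($J = -32 + 5 = -27$)
$y{\left(-14 \right)} + I{\left(-29,J \right)} = -14 + \frac{39}{-27} = -14 + 39 \left(- \frac{1}{27}\right) = -14 - \frac{13}{9} = - \frac{139}{9}$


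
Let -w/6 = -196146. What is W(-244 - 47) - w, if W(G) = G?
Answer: -1177167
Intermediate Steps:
w = 1176876 (w = -6*(-196146) = 1176876)
W(-244 - 47) - w = (-244 - 47) - 1*1176876 = -291 - 1176876 = -1177167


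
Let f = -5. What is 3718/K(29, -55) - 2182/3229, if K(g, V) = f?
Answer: -12016332/16145 ≈ -744.28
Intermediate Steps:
K(g, V) = -5
3718/K(29, -55) - 2182/3229 = 3718/(-5) - 2182/3229 = 3718*(-1/5) - 2182*1/3229 = -3718/5 - 2182/3229 = -12016332/16145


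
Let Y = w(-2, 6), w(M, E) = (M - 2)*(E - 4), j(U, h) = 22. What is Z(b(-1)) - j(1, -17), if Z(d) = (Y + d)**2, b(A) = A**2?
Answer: 27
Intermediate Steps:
w(M, E) = (-4 + E)*(-2 + M) (w(M, E) = (-2 + M)*(-4 + E) = (-4 + E)*(-2 + M))
Y = -8 (Y = 8 - 4*(-2) - 2*6 + 6*(-2) = 8 + 8 - 12 - 12 = -8)
Z(d) = (-8 + d)**2
Z(b(-1)) - j(1, -17) = (-8 + (-1)**2)**2 - 1*22 = (-8 + 1)**2 - 22 = (-7)**2 - 22 = 49 - 22 = 27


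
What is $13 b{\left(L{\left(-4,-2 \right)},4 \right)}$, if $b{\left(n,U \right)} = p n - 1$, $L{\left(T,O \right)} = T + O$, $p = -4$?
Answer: $299$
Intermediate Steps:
$L{\left(T,O \right)} = O + T$
$b{\left(n,U \right)} = -1 - 4 n$ ($b{\left(n,U \right)} = - 4 n - 1 = -1 - 4 n$)
$13 b{\left(L{\left(-4,-2 \right)},4 \right)} = 13 \left(-1 - 4 \left(-2 - 4\right)\right) = 13 \left(-1 - -24\right) = 13 \left(-1 + 24\right) = 13 \cdot 23 = 299$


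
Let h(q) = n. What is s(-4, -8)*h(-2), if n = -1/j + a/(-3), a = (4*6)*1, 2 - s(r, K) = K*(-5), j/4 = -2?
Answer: 1197/4 ≈ 299.25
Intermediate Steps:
j = -8 (j = 4*(-2) = -8)
s(r, K) = 2 + 5*K (s(r, K) = 2 - K*(-5) = 2 - (-5)*K = 2 + 5*K)
a = 24 (a = 24*1 = 24)
n = -63/8 (n = -1/(-8) + 24/(-3) = -1*(-⅛) + 24*(-⅓) = ⅛ - 8 = -63/8 ≈ -7.8750)
h(q) = -63/8
s(-4, -8)*h(-2) = (2 + 5*(-8))*(-63/8) = (2 - 40)*(-63/8) = -38*(-63/8) = 1197/4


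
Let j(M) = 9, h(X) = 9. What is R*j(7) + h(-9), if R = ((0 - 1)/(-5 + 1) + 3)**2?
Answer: 1665/16 ≈ 104.06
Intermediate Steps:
R = 169/16 (R = (-1/(-4) + 3)**2 = (-1*(-1/4) + 3)**2 = (1/4 + 3)**2 = (13/4)**2 = 169/16 ≈ 10.563)
R*j(7) + h(-9) = (169/16)*9 + 9 = 1521/16 + 9 = 1665/16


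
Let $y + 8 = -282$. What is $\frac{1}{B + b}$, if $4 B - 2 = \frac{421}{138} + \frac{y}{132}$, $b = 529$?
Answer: $\frac{506}{268035} \approx 0.0018878$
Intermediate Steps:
$y = -290$ ($y = -8 - 282 = -290$)
$B = \frac{361}{506}$ ($B = \frac{1}{2} + \frac{\frac{421}{138} - \frac{290}{132}}{4} = \frac{1}{2} + \frac{421 \cdot \frac{1}{138} - \frac{145}{66}}{4} = \frac{1}{2} + \frac{\frac{421}{138} - \frac{145}{66}}{4} = \frac{1}{2} + \frac{1}{4} \cdot \frac{216}{253} = \frac{1}{2} + \frac{54}{253} = \frac{361}{506} \approx 0.71344$)
$\frac{1}{B + b} = \frac{1}{\frac{361}{506} + 529} = \frac{1}{\frac{268035}{506}} = \frac{506}{268035}$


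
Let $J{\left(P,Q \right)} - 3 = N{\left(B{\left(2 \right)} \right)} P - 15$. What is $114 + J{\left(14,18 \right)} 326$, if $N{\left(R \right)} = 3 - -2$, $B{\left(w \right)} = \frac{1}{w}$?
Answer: $19022$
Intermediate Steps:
$N{\left(R \right)} = 5$ ($N{\left(R \right)} = 3 + 2 = 5$)
$J{\left(P,Q \right)} = -12 + 5 P$ ($J{\left(P,Q \right)} = 3 + \left(5 P - 15\right) = 3 + \left(-15 + 5 P\right) = -12 + 5 P$)
$114 + J{\left(14,18 \right)} 326 = 114 + \left(-12 + 5 \cdot 14\right) 326 = 114 + \left(-12 + 70\right) 326 = 114 + 58 \cdot 326 = 114 + 18908 = 19022$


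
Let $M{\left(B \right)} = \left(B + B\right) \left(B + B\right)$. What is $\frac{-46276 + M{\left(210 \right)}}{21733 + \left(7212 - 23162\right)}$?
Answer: $\frac{130124}{5783} \approx 22.501$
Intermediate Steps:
$M{\left(B \right)} = 4 B^{2}$ ($M{\left(B \right)} = 2 B 2 B = 4 B^{2}$)
$\frac{-46276 + M{\left(210 \right)}}{21733 + \left(7212 - 23162\right)} = \frac{-46276 + 4 \cdot 210^{2}}{21733 + \left(7212 - 23162\right)} = \frac{-46276 + 4 \cdot 44100}{21733 - 15950} = \frac{-46276 + 176400}{5783} = 130124 \cdot \frac{1}{5783} = \frac{130124}{5783}$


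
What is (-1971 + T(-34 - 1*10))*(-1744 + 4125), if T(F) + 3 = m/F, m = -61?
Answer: -206658895/44 ≈ -4.6968e+6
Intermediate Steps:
T(F) = -3 - 61/F
(-1971 + T(-34 - 1*10))*(-1744 + 4125) = (-1971 + (-3 - 61/(-34 - 1*10)))*(-1744 + 4125) = (-1971 + (-3 - 61/(-34 - 10)))*2381 = (-1971 + (-3 - 61/(-44)))*2381 = (-1971 + (-3 - 61*(-1/44)))*2381 = (-1971 + (-3 + 61/44))*2381 = (-1971 - 71/44)*2381 = -86795/44*2381 = -206658895/44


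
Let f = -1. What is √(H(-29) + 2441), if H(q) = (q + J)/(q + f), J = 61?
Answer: √548985/15 ≈ 49.396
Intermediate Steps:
H(q) = (61 + q)/(-1 + q) (H(q) = (q + 61)/(q - 1) = (61 + q)/(-1 + q))
√(H(-29) + 2441) = √((61 - 29)/(-1 - 29) + 2441) = √(32/(-30) + 2441) = √(-1/30*32 + 2441) = √(-16/15 + 2441) = √(36599/15) = √548985/15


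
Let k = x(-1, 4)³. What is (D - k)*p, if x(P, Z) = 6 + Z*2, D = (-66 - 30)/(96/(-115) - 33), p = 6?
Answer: -21331728/1297 ≈ -16447.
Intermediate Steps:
D = 3680/1297 (D = -96/(96*(-1/115) - 33) = -96/(-96/115 - 33) = -96/(-3891/115) = -96*(-115/3891) = 3680/1297 ≈ 2.8373)
x(P, Z) = 6 + 2*Z
k = 2744 (k = (6 + 2*4)³ = (6 + 8)³ = 14³ = 2744)
(D - k)*p = (3680/1297 - 1*2744)*6 = (3680/1297 - 2744)*6 = -3555288/1297*6 = -21331728/1297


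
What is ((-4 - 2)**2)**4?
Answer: 1679616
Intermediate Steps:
((-4 - 2)**2)**4 = ((-6)**2)**4 = 36**4 = 1679616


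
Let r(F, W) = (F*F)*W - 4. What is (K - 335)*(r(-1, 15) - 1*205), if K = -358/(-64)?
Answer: 1022477/16 ≈ 63905.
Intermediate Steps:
r(F, W) = -4 + W*F² (r(F, W) = F²*W - 4 = W*F² - 4 = -4 + W*F²)
K = 179/32 (K = -358*(-1/64) = 179/32 ≈ 5.5938)
(K - 335)*(r(-1, 15) - 1*205) = (179/32 - 335)*((-4 + 15*(-1)²) - 1*205) = -10541*((-4 + 15*1) - 205)/32 = -10541*((-4 + 15) - 205)/32 = -10541*(11 - 205)/32 = -10541/32*(-194) = 1022477/16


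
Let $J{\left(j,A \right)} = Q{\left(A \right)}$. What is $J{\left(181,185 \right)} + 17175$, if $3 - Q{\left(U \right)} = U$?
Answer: $16993$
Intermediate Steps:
$Q{\left(U \right)} = 3 - U$
$J{\left(j,A \right)} = 3 - A$
$J{\left(181,185 \right)} + 17175 = \left(3 - 185\right) + 17175 = -182 + 17175 = 16993$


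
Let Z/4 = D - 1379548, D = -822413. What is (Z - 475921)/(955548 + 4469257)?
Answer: -1856753/1084961 ≈ -1.7114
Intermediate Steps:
Z = -8807844 (Z = 4*(-822413 - 1379548) = 4*(-2201961) = -8807844)
(Z - 475921)/(955548 + 4469257) = (-8807844 - 475921)/(955548 + 4469257) = -9283765/5424805 = -9283765*1/5424805 = -1856753/1084961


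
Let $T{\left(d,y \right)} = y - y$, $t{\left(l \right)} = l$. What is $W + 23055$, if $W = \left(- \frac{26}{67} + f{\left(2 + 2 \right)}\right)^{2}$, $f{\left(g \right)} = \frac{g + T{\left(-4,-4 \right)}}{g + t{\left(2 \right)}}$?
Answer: $\frac{931448191}{40401} \approx 23055.0$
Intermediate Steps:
$T{\left(d,y \right)} = 0$
$f{\left(g \right)} = \frac{g}{2 + g}$ ($f{\left(g \right)} = \frac{g + 0}{g + 2} = \frac{g}{2 + g}$)
$W = \frac{3136}{40401}$ ($W = \left(- \frac{26}{67} + \frac{2 + 2}{2 + \left(2 + 2\right)}\right)^{2} = \left(\left(-26\right) \frac{1}{67} + \frac{4}{2 + 4}\right)^{2} = \left(- \frac{26}{67} + \frac{4}{6}\right)^{2} = \left(- \frac{26}{67} + 4 \cdot \frac{1}{6}\right)^{2} = \left(- \frac{26}{67} + \frac{2}{3}\right)^{2} = \left(\frac{56}{201}\right)^{2} = \frac{3136}{40401} \approx 0.077622$)
$W + 23055 = \frac{3136}{40401} + 23055 = \frac{931448191}{40401}$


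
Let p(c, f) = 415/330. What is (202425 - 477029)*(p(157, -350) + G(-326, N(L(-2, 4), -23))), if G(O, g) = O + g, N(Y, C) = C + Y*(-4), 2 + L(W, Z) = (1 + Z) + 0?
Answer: 296360126/3 ≈ 9.8787e+7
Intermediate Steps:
p(c, f) = 83/66 (p(c, f) = 415*(1/330) = 83/66)
L(W, Z) = -1 + Z (L(W, Z) = -2 + ((1 + Z) + 0) = -2 + (1 + Z) = -1 + Z)
N(Y, C) = C - 4*Y
(202425 - 477029)*(p(157, -350) + G(-326, N(L(-2, 4), -23))) = (202425 - 477029)*(83/66 + (-326 + (-23 - 4*(-1 + 4)))) = -274604*(83/66 + (-326 + (-23 - 4*3))) = -274604*(83/66 + (-326 + (-23 - 12))) = -274604*(83/66 + (-326 - 35)) = -274604*(83/66 - 361) = -274604*(-23743/66) = 296360126/3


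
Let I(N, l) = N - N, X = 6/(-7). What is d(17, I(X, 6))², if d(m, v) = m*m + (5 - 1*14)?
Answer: 78400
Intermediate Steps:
X = -6/7 (X = 6*(-⅐) = -6/7 ≈ -0.85714)
I(N, l) = 0
d(m, v) = -9 + m² (d(m, v) = m² + (5 - 14) = m² - 9 = -9 + m²)
d(17, I(X, 6))² = (-9 + 17²)² = (-9 + 289)² = 280² = 78400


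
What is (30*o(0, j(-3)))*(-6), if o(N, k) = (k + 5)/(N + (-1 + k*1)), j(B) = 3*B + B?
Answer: -1260/13 ≈ -96.923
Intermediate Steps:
j(B) = 4*B
o(N, k) = (5 + k)/(-1 + N + k) (o(N, k) = (5 + k)/(N + (-1 + k)) = (5 + k)/(-1 + N + k))
(30*o(0, j(-3)))*(-6) = (30*((5 + 4*(-3))/(-1 + 0 + 4*(-3))))*(-6) = (30*((5 - 12)/(-1 + 0 - 12)))*(-6) = (30*(-7/(-13)))*(-6) = (30*(-1/13*(-7)))*(-6) = (30*(7/13))*(-6) = (210/13)*(-6) = -1260/13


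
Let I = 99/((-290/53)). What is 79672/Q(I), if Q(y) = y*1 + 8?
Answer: -23104880/2927 ≈ -7893.7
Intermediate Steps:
I = -5247/290 (I = 99/((-290*1/53)) = 99/(-290/53) = 99*(-53/290) = -5247/290 ≈ -18.093)
Q(y) = 8 + y (Q(y) = y + 8 = 8 + y)
79672/Q(I) = 79672/(8 - 5247/290) = 79672/(-2927/290) = 79672*(-290/2927) = -23104880/2927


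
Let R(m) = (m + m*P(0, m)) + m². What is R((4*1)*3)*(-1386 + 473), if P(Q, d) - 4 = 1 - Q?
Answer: -197208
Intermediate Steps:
P(Q, d) = 5 - Q (P(Q, d) = 4 + (1 - Q) = 5 - Q)
R(m) = m² + 6*m (R(m) = (m + m*(5 - 1*0)) + m² = (m + m*(5 + 0)) + m² = (m + m*5) + m² = (m + 5*m) + m² = 6*m + m² = m² + 6*m)
R((4*1)*3)*(-1386 + 473) = (((4*1)*3)*(6 + (4*1)*3))*(-1386 + 473) = ((4*3)*(6 + 4*3))*(-913) = (12*(6 + 12))*(-913) = (12*18)*(-913) = 216*(-913) = -197208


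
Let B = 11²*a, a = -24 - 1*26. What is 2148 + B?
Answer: -3902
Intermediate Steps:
a = -50 (a = -24 - 26 = -50)
B = -6050 (B = 11²*(-50) = 121*(-50) = -6050)
2148 + B = 2148 - 6050 = -3902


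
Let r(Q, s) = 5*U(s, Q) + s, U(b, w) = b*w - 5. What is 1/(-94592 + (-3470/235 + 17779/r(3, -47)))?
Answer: -36519/3455780099 ≈ -1.0568e-5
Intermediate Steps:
U(b, w) = -5 + b*w
r(Q, s) = -25 + s + 5*Q*s (r(Q, s) = 5*(-5 + s*Q) + s = 5*(-5 + Q*s) + s = (-25 + 5*Q*s) + s = -25 + s + 5*Q*s)
1/(-94592 + (-3470/235 + 17779/r(3, -47))) = 1/(-94592 + (-3470/235 + 17779/(-25 - 47 + 5*3*(-47)))) = 1/(-94592 + (-3470*1/235 + 17779/(-25 - 47 - 705))) = 1/(-94592 + (-694/47 + 17779/(-777))) = 1/(-94592 + (-694/47 + 17779*(-1/777))) = 1/(-94592 + (-694/47 - 17779/777)) = 1/(-94592 - 1374851/36519) = 1/(-3455780099/36519) = -36519/3455780099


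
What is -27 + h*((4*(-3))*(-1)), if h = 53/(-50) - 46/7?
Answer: -20751/175 ≈ -118.58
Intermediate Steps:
h = -2671/350 (h = 53*(-1/50) - 46*⅐ = -53/50 - 46/7 = -2671/350 ≈ -7.6314)
-27 + h*((4*(-3))*(-1)) = -27 - 2671*4*(-3)*(-1)/350 = -27 - (-16026)*(-1)/175 = -27 - 2671/350*12 = -27 - 16026/175 = -20751/175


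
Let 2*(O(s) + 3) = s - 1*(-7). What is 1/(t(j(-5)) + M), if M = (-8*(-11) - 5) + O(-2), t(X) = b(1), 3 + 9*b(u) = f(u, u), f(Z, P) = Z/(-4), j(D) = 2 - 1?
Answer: 36/2957 ≈ 0.012175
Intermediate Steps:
j(D) = 1
f(Z, P) = -Z/4 (f(Z, P) = Z*(-¼) = -Z/4)
O(s) = ½ + s/2 (O(s) = -3 + (s - 1*(-7))/2 = -3 + (s + 7)/2 = -3 + (7 + s)/2 = -3 + (7/2 + s/2) = ½ + s/2)
b(u) = -⅓ - u/36 (b(u) = -⅓ + (-u/4)/9 = -⅓ - u/36)
t(X) = -13/36 (t(X) = -⅓ - 1/36*1 = -⅓ - 1/36 = -13/36)
M = 165/2 (M = (-8*(-11) - 5) + (½ + (½)*(-2)) = (88 - 5) + (½ - 1) = 83 - ½ = 165/2 ≈ 82.500)
1/(t(j(-5)) + M) = 1/(-13/36 + 165/2) = 1/(2957/36) = 36/2957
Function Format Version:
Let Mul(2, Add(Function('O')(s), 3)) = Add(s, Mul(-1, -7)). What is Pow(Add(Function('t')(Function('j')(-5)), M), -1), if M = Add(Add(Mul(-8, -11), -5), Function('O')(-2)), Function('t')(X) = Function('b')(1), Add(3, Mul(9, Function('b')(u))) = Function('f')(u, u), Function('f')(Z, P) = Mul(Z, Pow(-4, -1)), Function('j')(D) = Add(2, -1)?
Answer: Rational(36, 2957) ≈ 0.012175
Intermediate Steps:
Function('j')(D) = 1
Function('f')(Z, P) = Mul(Rational(-1, 4), Z) (Function('f')(Z, P) = Mul(Z, Rational(-1, 4)) = Mul(Rational(-1, 4), Z))
Function('O')(s) = Add(Rational(1, 2), Mul(Rational(1, 2), s)) (Function('O')(s) = Add(-3, Mul(Rational(1, 2), Add(s, Mul(-1, -7)))) = Add(-3, Mul(Rational(1, 2), Add(s, 7))) = Add(-3, Mul(Rational(1, 2), Add(7, s))) = Add(-3, Add(Rational(7, 2), Mul(Rational(1, 2), s))) = Add(Rational(1, 2), Mul(Rational(1, 2), s)))
Function('b')(u) = Add(Rational(-1, 3), Mul(Rational(-1, 36), u)) (Function('b')(u) = Add(Rational(-1, 3), Mul(Rational(1, 9), Mul(Rational(-1, 4), u))) = Add(Rational(-1, 3), Mul(Rational(-1, 36), u)))
Function('t')(X) = Rational(-13, 36) (Function('t')(X) = Add(Rational(-1, 3), Mul(Rational(-1, 36), 1)) = Add(Rational(-1, 3), Rational(-1, 36)) = Rational(-13, 36))
M = Rational(165, 2) (M = Add(Add(Mul(-8, -11), -5), Add(Rational(1, 2), Mul(Rational(1, 2), -2))) = Add(Add(88, -5), Add(Rational(1, 2), -1)) = Add(83, Rational(-1, 2)) = Rational(165, 2) ≈ 82.500)
Pow(Add(Function('t')(Function('j')(-5)), M), -1) = Pow(Add(Rational(-13, 36), Rational(165, 2)), -1) = Pow(Rational(2957, 36), -1) = Rational(36, 2957)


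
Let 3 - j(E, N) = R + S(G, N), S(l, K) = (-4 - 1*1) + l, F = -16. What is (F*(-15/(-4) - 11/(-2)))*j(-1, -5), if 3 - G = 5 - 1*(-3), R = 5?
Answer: -1184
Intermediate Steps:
G = -5 (G = 3 - (5 - 1*(-3)) = 3 - (5 + 3) = 3 - 1*8 = 3 - 8 = -5)
S(l, K) = -5 + l (S(l, K) = (-4 - 1) + l = -5 + l)
j(E, N) = 8 (j(E, N) = 3 - (5 + (-5 - 5)) = 3 - (5 - 10) = 3 - 1*(-5) = 3 + 5 = 8)
(F*(-15/(-4) - 11/(-2)))*j(-1, -5) = -16*(-15/(-4) - 11/(-2))*8 = -16*(-15*(-¼) - 11*(-½))*8 = -16*(15/4 + 11/2)*8 = -16*37/4*8 = -148*8 = -1184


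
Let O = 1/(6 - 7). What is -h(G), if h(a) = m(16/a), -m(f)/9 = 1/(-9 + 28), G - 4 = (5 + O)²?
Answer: 9/19 ≈ 0.47368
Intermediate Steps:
O = -1 (O = 1/(-1) = -1)
G = 20 (G = 4 + (5 - 1)² = 4 + 4² = 4 + 16 = 20)
m(f) = -9/19 (m(f) = -9/(-9 + 28) = -9/19)
h(a) = -9/19
-h(G) = -1*(-9/19) = 9/19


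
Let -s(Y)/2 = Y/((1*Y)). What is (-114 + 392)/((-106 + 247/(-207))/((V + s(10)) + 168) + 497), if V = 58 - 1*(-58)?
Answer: 16227972/28989689 ≈ 0.55978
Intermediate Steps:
s(Y) = -2 (s(Y) = -2*Y/(1*Y) = -2*Y/Y = -2*1 = -2)
V = 116 (V = 58 + 58 = 116)
(-114 + 392)/((-106 + 247/(-207))/((V + s(10)) + 168) + 497) = (-114 + 392)/((-106 + 247/(-207))/((116 - 2) + 168) + 497) = 278/((-106 + 247*(-1/207))/(114 + 168) + 497) = 278/((-106 - 247/207)/282 + 497) = 278/(-22189/207*1/282 + 497) = 278/(-22189/58374 + 497) = 278/(28989689/58374) = 278*(58374/28989689) = 16227972/28989689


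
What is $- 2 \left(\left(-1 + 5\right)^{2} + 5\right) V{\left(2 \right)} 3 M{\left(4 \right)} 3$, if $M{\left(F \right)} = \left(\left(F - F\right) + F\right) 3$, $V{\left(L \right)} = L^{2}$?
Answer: $-18144$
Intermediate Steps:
$M{\left(F \right)} = 3 F$ ($M{\left(F \right)} = \left(0 + F\right) 3 = F 3 = 3 F$)
$- 2 \left(\left(-1 + 5\right)^{2} + 5\right) V{\left(2 \right)} 3 M{\left(4 \right)} 3 = - 2 \left(\left(-1 + 5\right)^{2} + 5\right) 2^{2} \cdot 3 \cdot 3 \cdot 4 \cdot 3 = - 2 \left(4^{2} + 5\right) 4 \cdot 3 \cdot 12 \cdot 3 = - 2 \left(16 + 5\right) 4 \cdot 36 \cdot 3 = \left(-2\right) 21 \cdot 4 \cdot 108 = \left(-42\right) 4 \cdot 108 = \left(-168\right) 108 = -18144$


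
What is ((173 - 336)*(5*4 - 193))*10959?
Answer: 309032841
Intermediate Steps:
((173 - 336)*(5*4 - 193))*10959 = -163*(20 - 193)*10959 = -163*(-173)*10959 = 28199*10959 = 309032841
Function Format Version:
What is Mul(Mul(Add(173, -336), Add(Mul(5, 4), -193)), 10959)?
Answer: 309032841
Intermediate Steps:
Mul(Mul(Add(173, -336), Add(Mul(5, 4), -193)), 10959) = Mul(Mul(-163, Add(20, -193)), 10959) = Mul(Mul(-163, -173), 10959) = Mul(28199, 10959) = 309032841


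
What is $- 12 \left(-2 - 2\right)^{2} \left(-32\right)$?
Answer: $6144$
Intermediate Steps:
$- 12 \left(-2 - 2\right)^{2} \left(-32\right) = - 12 \left(-4\right)^{2} \left(-32\right) = \left(-12\right) 16 \left(-32\right) = \left(-192\right) \left(-32\right) = 6144$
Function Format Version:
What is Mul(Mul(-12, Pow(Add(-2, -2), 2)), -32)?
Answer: 6144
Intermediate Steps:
Mul(Mul(-12, Pow(Add(-2, -2), 2)), -32) = Mul(Mul(-12, Pow(-4, 2)), -32) = Mul(Mul(-12, 16), -32) = Mul(-192, -32) = 6144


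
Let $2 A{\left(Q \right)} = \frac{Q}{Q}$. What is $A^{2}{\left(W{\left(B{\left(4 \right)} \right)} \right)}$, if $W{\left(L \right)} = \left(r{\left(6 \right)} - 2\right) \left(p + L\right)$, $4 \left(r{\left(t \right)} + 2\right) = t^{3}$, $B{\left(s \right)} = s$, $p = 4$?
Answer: $\frac{1}{4} \approx 0.25$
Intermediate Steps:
$r{\left(t \right)} = -2 + \frac{t^{3}}{4}$
$W{\left(L \right)} = 200 + 50 L$ ($W{\left(L \right)} = \left(\left(-2 + \frac{6^{3}}{4}\right) - 2\right) \left(4 + L\right) = \left(\left(-2 + \frac{1}{4} \cdot 216\right) - 2\right) \left(4 + L\right) = \left(\left(-2 + 54\right) - 2\right) \left(4 + L\right) = \left(52 - 2\right) \left(4 + L\right) = 50 \left(4 + L\right) = 200 + 50 L$)
$A{\left(Q \right)} = \frac{1}{2}$ ($A{\left(Q \right)} = \frac{Q \frac{1}{Q}}{2} = \frac{1}{2} \cdot 1 = \frac{1}{2}$)
$A^{2}{\left(W{\left(B{\left(4 \right)} \right)} \right)} = \left(\frac{1}{2}\right)^{2} = \frac{1}{4}$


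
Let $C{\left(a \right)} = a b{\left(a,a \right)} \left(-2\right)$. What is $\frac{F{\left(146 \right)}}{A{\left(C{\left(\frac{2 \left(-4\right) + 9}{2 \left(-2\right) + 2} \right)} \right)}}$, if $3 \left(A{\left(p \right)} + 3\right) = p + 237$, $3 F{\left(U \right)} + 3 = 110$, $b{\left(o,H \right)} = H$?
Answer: $\frac{214}{455} \approx 0.47033$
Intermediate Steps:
$C{\left(a \right)} = - 2 a^{2}$ ($C{\left(a \right)} = a a \left(-2\right) = a^{2} \left(-2\right) = - 2 a^{2}$)
$F{\left(U \right)} = \frac{107}{3}$ ($F{\left(U \right)} = -1 + \frac{1}{3} \cdot 110 = -1 + \frac{110}{3} = \frac{107}{3}$)
$A{\left(p \right)} = 76 + \frac{p}{3}$ ($A{\left(p \right)} = -3 + \frac{p + 237}{3} = -3 + \frac{237 + p}{3} = -3 + \left(79 + \frac{p}{3}\right) = 76 + \frac{p}{3}$)
$\frac{F{\left(146 \right)}}{A{\left(C{\left(\frac{2 \left(-4\right) + 9}{2 \left(-2\right) + 2} \right)} \right)}} = \frac{107}{3 \left(76 + \frac{\left(-2\right) \left(\frac{2 \left(-4\right) + 9}{2 \left(-2\right) + 2}\right)^{2}}{3}\right)} = \frac{107}{3 \left(76 + \frac{\left(-2\right) \left(\frac{-8 + 9}{-4 + 2}\right)^{2}}{3}\right)} = \frac{107}{3 \left(76 + \frac{\left(-2\right) \left(1 \frac{1}{-2}\right)^{2}}{3}\right)} = \frac{107}{3 \left(76 + \frac{\left(-2\right) \left(1 \left(- \frac{1}{2}\right)\right)^{2}}{3}\right)} = \frac{107}{3 \left(76 + \frac{\left(-2\right) \left(- \frac{1}{2}\right)^{2}}{3}\right)} = \frac{107}{3 \left(76 + \frac{\left(-2\right) \frac{1}{4}}{3}\right)} = \frac{107}{3 \left(76 + \frac{1}{3} \left(- \frac{1}{2}\right)\right)} = \frac{107}{3 \left(76 - \frac{1}{6}\right)} = \frac{107}{3 \cdot \frac{455}{6}} = \frac{107}{3} \cdot \frac{6}{455} = \frac{214}{455}$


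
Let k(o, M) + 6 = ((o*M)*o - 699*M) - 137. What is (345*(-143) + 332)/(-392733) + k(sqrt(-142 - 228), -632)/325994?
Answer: 281252079827/128028601602 ≈ 2.1968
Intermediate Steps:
k(o, M) = -143 - 699*M + M*o**2 (k(o, M) = -6 + (((o*M)*o - 699*M) - 137) = -6 + (((M*o)*o - 699*M) - 137) = -6 + ((M*o**2 - 699*M) - 137) = -6 + ((-699*M + M*o**2) - 137) = -6 + (-137 - 699*M + M*o**2) = -143 - 699*M + M*o**2)
(345*(-143) + 332)/(-392733) + k(sqrt(-142 - 228), -632)/325994 = (345*(-143) + 332)/(-392733) + (-143 - 699*(-632) - 632*(sqrt(-142 - 228))**2)/325994 = (-49335 + 332)*(-1/392733) + (-143 + 441768 - 632*(sqrt(-370))**2)*(1/325994) = -49003*(-1/392733) + (-143 + 441768 - 632*(I*sqrt(370))**2)*(1/325994) = 49003/392733 + (-143 + 441768 - 632*(-370))*(1/325994) = 49003/392733 + (-143 + 441768 + 233840)*(1/325994) = 49003/392733 + 675465*(1/325994) = 49003/392733 + 675465/325994 = 281252079827/128028601602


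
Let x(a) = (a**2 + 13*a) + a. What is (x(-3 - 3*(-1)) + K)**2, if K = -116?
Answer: 13456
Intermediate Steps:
x(a) = a**2 + 14*a
(x(-3 - 3*(-1)) + K)**2 = ((-3 - 3*(-1))*(14 + (-3 - 3*(-1))) - 116)**2 = ((-3 + 3)*(14 + (-3 + 3)) - 116)**2 = (0*(14 + 0) - 116)**2 = (0*14 - 116)**2 = (0 - 116)**2 = (-116)**2 = 13456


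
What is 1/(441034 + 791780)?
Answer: 1/1232814 ≈ 8.1115e-7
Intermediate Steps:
1/(441034 + 791780) = 1/1232814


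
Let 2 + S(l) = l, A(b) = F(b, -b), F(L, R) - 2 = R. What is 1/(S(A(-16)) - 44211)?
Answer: -1/44195 ≈ -2.2627e-5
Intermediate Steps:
F(L, R) = 2 + R
A(b) = 2 - b
S(l) = -2 + l
1/(S(A(-16)) - 44211) = 1/((-2 + (2 - 1*(-16))) - 44211) = 1/((-2 + (2 + 16)) - 44211) = 1/((-2 + 18) - 44211) = 1/(16 - 44211) = 1/(-44195) = -1/44195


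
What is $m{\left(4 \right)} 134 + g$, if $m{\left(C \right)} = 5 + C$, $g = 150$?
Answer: $1356$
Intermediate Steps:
$m{\left(4 \right)} 134 + g = \left(5 + 4\right) 134 + 150 = 9 \cdot 134 + 150 = 1206 + 150 = 1356$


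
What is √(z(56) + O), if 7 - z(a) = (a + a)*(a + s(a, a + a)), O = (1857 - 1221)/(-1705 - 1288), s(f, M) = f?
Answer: I*√112308963861/2993 ≈ 111.97*I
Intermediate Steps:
O = -636/2993 (O = 636/(-2993) = 636*(-1/2993) = -636/2993 ≈ -0.21250)
z(a) = 7 - 4*a² (z(a) = 7 - (a + a)*(a + a) = 7 - 2*a*2*a = 7 - 4*a²)
√(z(56) + O) = √((7 - 4*56²) - 636/2993) = √((7 - 4*3136) - 636/2993) = √((7 - 12544) - 636/2993) = √(-12537 - 636/2993) = √(-37523877/2993) = I*√112308963861/2993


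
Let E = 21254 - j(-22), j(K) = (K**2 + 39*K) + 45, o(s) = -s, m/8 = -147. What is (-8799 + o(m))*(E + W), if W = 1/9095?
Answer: -1496374973478/9095 ≈ -1.6453e+8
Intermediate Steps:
m = -1176 (m = 8*(-147) = -1176)
W = 1/9095 ≈ 0.00010995
j(K) = 45 + K**2 + 39*K
E = 21583 (E = 21254 - (45 + (-22)**2 + 39*(-22)) = 21254 - (45 + 484 - 858) = 21254 - 1*(-329) = 21254 + 329 = 21583)
(-8799 + o(m))*(E + W) = (-8799 - 1*(-1176))*(21583 + 1/9095) = (-8799 + 1176)*(196297386/9095) = -7623*196297386/9095 = -1496374973478/9095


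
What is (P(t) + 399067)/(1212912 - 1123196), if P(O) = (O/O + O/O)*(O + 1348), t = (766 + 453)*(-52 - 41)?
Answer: 175029/89716 ≈ 1.9509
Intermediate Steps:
t = -113367 (t = 1219*(-93) = -113367)
P(O) = 2696 + 2*O (P(O) = (1 + 1)*(1348 + O) = 2*(1348 + O) = 2696 + 2*O)
(P(t) + 399067)/(1212912 - 1123196) = ((2696 + 2*(-113367)) + 399067)/(1212912 - 1123196) = ((2696 - 226734) + 399067)/89716 = (-224038 + 399067)*(1/89716) = 175029*(1/89716) = 175029/89716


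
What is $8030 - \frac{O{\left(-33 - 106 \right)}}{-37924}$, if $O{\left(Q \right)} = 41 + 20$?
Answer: $\frac{304529781}{37924} \approx 8030.0$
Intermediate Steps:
$O{\left(Q \right)} = 61$
$8030 - \frac{O{\left(-33 - 106 \right)}}{-37924} = 8030 - \frac{61}{-37924} = 8030 - 61 \left(- \frac{1}{37924}\right) = 8030 - - \frac{61}{37924} = 8030 + \frac{61}{37924} = \frac{304529781}{37924}$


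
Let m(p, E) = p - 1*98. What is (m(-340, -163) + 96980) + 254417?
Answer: 350959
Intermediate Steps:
m(p, E) = -98 + p (m(p, E) = p - 98 = -98 + p)
(m(-340, -163) + 96980) + 254417 = ((-98 - 340) + 96980) + 254417 = (-438 + 96980) + 254417 = 96542 + 254417 = 350959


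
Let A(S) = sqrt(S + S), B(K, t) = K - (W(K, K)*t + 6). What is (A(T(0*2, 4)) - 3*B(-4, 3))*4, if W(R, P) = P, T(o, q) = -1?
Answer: -24 + 4*I*sqrt(2) ≈ -24.0 + 5.6569*I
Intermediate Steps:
B(K, t) = -6 + K - K*t (B(K, t) = K - (K*t + 6) = K - (6 + K*t) = K + (-6 - K*t) = -6 + K - K*t)
A(S) = sqrt(2)*sqrt(S) (A(S) = sqrt(2*S) = sqrt(2)*sqrt(S))
(A(T(0*2, 4)) - 3*B(-4, 3))*4 = (sqrt(2)*sqrt(-1) - 3*(-6 - 4 - 1*(-4)*3))*4 = (sqrt(2)*I - 3*(-6 - 4 + 12))*4 = (I*sqrt(2) - 3*2)*4 = (I*sqrt(2) - 6)*4 = (-6 + I*sqrt(2))*4 = -24 + 4*I*sqrt(2)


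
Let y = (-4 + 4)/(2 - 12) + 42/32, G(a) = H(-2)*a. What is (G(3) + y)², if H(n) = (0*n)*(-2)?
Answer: 441/256 ≈ 1.7227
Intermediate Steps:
H(n) = 0 (H(n) = 0*(-2) = 0)
G(a) = 0 (G(a) = 0*a = 0)
y = 21/16 (y = 0/(-10) + 42*(1/32) = 0*(-⅒) + 21/16 = 0 + 21/16 = 21/16 ≈ 1.3125)
(G(3) + y)² = (0 + 21/16)² = (21/16)² = 441/256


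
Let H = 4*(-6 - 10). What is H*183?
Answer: -11712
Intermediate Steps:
H = -64 (H = 4*(-16) = -64)
H*183 = -64*183 = -11712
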